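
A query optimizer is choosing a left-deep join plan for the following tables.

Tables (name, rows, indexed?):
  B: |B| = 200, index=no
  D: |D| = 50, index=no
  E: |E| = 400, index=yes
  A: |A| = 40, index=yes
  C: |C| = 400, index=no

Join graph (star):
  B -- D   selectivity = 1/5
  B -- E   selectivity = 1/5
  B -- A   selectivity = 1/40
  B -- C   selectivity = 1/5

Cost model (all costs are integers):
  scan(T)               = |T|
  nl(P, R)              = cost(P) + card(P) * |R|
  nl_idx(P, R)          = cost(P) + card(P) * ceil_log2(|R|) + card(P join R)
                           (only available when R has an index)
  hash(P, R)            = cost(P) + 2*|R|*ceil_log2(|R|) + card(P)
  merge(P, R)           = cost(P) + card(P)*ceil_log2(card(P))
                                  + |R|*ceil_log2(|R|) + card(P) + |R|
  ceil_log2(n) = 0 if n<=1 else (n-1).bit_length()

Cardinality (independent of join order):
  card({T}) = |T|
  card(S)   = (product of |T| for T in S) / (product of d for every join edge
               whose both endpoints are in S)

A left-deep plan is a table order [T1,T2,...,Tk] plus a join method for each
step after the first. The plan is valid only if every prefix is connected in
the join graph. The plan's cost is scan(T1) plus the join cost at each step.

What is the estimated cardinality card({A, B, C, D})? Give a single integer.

Tables in S: A(40), B(200), C(400), D(50)
Edges inside S: B-D(d=5), B-A(d=40), B-C(d=5)
numerator = 40 * 200 * 400 * 50 = 160000000
denominator = 5 * 40 * 5 = 1000
card(S) = 160000000 / 1000 = 160000

160000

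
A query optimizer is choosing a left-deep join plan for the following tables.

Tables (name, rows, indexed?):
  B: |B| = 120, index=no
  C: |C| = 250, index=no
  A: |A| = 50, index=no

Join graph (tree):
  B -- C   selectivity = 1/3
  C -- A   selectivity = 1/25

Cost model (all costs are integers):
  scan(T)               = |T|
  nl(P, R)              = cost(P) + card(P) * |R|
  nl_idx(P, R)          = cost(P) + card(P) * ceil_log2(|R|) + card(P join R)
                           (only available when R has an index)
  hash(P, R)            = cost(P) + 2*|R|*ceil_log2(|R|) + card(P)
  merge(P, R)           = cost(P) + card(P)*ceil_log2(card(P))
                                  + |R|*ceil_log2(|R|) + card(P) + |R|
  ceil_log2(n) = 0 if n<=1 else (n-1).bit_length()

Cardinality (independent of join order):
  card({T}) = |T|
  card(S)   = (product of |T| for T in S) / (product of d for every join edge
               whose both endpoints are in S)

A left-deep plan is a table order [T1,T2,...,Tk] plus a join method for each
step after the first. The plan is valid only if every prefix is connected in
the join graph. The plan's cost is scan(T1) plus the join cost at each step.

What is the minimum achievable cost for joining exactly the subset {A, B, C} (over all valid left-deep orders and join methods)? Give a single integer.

3280

Selinger DP over subsets of {A,B,C}:
  {B}: scan cost=120, card=120
  {C}: scan cost=250, card=250
  {A}: scan cost=50, card=50
  {BC}: card=10000; try (B,hash)→2180, (C,merge)→3330, (B,merge)→3460, (C,hash)→4240, (C,nl)→30120, (B,nl)→30250; best=2180 via (B,hash)
  {AC}: card=500; try (A,hash)→1100, (C,merge)→2650, (A,merge)→2850, (C,hash)→4100, (C,nl)→12550, (A,nl)→12750; best=1100 via (A,hash)
  {ABC}: card=20000; try (B,hash)→3280, (B,merge)→7060, (A,hash)→12780, (B,nl)→61100, (A,merge)→152530, (A,nl)→502180; best=3280 via (B,hash)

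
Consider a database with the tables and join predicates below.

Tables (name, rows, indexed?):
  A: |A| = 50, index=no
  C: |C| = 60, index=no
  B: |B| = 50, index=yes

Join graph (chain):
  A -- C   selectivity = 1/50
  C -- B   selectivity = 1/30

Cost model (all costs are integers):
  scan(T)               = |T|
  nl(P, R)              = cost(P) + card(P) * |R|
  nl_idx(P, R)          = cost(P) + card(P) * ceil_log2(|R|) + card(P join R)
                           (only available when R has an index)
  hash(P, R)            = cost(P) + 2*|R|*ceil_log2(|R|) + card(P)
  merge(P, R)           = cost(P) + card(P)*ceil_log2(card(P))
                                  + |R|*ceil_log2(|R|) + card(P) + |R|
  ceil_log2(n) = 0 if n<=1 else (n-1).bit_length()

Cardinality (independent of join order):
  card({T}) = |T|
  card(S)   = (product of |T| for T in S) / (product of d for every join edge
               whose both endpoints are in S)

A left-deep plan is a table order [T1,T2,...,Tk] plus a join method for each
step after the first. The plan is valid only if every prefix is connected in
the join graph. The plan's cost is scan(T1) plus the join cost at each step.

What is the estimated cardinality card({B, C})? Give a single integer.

Tables in S: B(50), C(60)
Edges inside S: C-B(d=30)
numerator = 50 * 60 = 3000
denominator = 30 = 30
card(S) = 3000 / 30 = 100

100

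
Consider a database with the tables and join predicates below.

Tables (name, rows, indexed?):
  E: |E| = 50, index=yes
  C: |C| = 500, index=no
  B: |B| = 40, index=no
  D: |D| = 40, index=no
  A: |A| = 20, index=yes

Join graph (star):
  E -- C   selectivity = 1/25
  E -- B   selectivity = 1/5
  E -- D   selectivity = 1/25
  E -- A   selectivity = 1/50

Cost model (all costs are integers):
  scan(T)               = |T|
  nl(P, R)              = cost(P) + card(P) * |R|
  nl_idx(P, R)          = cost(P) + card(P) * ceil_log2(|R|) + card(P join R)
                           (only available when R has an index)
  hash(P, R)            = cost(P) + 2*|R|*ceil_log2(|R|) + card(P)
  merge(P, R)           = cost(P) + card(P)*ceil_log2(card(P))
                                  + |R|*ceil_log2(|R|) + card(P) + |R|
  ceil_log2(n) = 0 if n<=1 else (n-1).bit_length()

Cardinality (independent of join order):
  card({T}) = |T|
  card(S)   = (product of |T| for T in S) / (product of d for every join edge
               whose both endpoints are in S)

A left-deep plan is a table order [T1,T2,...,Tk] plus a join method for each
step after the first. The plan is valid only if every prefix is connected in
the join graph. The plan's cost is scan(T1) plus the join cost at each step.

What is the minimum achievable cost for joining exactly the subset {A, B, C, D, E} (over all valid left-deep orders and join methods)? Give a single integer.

4800

Selinger DP over subsets of {A,B,C,D,E}:
  {E}: scan cost=50, card=50
  {C}: scan cost=500, card=500
  {B}: scan cost=40, card=40
  {D}: scan cost=40, card=40
  {A}: scan cost=20, card=20
  {CE}: card=1000; try (E,hash)→1600, (E,nl_idx)→4500, (C,merge)→5400, (E,merge)→5850, (C,hash)→9100, (C,nl)→25050 …(+1); best=1600 via (E,hash)
  {BE}: card=400; try (B,hash)→580, (E,merge)→670, (E,hash)→680, (E,nl_idx)→680, (B,merge)→680, (E,nl)→2040 …(+1); best=580 via (B,hash)
  {DE}: card=80; try (E,nl_idx)→360, (D,hash)→580, (E,merge)→670, (E,hash)→680, (D,merge)→680, (E,nl)→2040 …(+1); best=360 via (E,nl_idx)
  {AE}: card=20; try (E,nl_idx)→160, (A,hash)→300, (A,nl_idx)→320, (E,merge)→490, (A,merge)→520, (E,hash)→640 …(+2); best=160 via (E,nl_idx)
  {BCE}: card=8000; try (B,hash)→3080, (C,merge)→9580, (C,hash)→9980, (B,merge)→12880, (B,nl)→41600, (C,nl)→200580; best=3080 via (B,hash)
  {CDE}: card=1600; try (D,hash)→3080, (C,merge)→6000, (C,hash)→9440, (D,merge)→12880, (C,nl)→40360, (D,nl)→41600; best=3080 via (D,hash)
  {ACE}: card=400; try (A,hash)→2800, (C,merge)→5280, (A,nl_idx)→7000, (C,hash)→9180, (C,nl)→10160, (A,merge)→12720 …(+1); best=2800 via (A,hash)
  {BDE}: card=640; try (B,hash)→920, (B,merge)→1280, (D,hash)→1460, (B,nl)→3560, (D,merge)→4860, (D,nl)→16580; best=920 via (B,hash)
  {ABE}: card=160; try (B,merge)→560, (B,hash)→660, (B,nl)→960, (A,hash)→1180, (A,nl_idx)→2740, (A,merge)→4700 …(+1); best=560 via (B,merge)
  {ADE}: card=32; try (D,merge)→560, (A,hash)→640, (D,hash)→660, (A,nl_idx)→792, (D,nl)→960, (A,merge)→1120 …(+1); best=560 via (D,merge)
  {BCDE}: card=12800; try (B,hash)→5160, (C,hash)→10560, (D,hash)→11560, (C,merge)→12960, (B,merge)→22560, (B,nl)→67080 …(+3); best=5160 via (B,hash)
  {ABCE}: card=3200; try (B,hash)→3680, (C,merge)→7000, (B,merge)→7080, (C,hash)→9720, (A,hash)→11280, (B,nl)→18800 …(+4); best=3680 via (B,hash)
  {ACDE}: card=640; try (D,hash)→3680, (A,hash)→4880, (C,merge)→5752, (D,merge)→7080, (C,hash)→9592, (A,nl_idx)→11720 …(+4); best=3680 via (D,hash)
  {ABDE}: card=256; try (B,merge)→1032, (B,hash)→1072, (D,hash)→1200, (A,hash)→1760, (B,nl)→1840, (D,merge)→2280 …(+4); best=1032 via (B,merge)
  {ABCDE}: card=5120; try (B,hash)→4800, (D,hash)→7360, (C,merge)→8336, (C,hash)→10288, (B,merge)→11000, (A,hash)→18160 …(+7); best=4800 via (B,hash)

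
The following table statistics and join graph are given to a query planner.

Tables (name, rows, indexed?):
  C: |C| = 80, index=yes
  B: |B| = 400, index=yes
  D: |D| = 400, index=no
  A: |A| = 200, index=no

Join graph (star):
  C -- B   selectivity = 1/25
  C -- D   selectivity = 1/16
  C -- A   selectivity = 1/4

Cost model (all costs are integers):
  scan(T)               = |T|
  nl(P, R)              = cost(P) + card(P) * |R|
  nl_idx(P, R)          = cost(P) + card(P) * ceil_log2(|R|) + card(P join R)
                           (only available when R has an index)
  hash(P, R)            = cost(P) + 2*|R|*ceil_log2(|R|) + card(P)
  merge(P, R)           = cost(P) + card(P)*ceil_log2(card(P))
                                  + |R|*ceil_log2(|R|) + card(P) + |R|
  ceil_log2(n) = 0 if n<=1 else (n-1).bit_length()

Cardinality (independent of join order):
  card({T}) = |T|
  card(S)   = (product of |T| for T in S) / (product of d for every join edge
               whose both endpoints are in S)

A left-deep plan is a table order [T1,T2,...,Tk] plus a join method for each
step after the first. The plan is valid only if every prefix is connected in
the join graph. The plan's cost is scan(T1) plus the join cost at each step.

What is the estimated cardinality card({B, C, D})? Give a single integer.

32000

Tables in S: B(400), C(80), D(400)
Edges inside S: C-B(d=25), C-D(d=16)
numerator = 400 * 80 * 400 = 12800000
denominator = 25 * 16 = 400
card(S) = 12800000 / 400 = 32000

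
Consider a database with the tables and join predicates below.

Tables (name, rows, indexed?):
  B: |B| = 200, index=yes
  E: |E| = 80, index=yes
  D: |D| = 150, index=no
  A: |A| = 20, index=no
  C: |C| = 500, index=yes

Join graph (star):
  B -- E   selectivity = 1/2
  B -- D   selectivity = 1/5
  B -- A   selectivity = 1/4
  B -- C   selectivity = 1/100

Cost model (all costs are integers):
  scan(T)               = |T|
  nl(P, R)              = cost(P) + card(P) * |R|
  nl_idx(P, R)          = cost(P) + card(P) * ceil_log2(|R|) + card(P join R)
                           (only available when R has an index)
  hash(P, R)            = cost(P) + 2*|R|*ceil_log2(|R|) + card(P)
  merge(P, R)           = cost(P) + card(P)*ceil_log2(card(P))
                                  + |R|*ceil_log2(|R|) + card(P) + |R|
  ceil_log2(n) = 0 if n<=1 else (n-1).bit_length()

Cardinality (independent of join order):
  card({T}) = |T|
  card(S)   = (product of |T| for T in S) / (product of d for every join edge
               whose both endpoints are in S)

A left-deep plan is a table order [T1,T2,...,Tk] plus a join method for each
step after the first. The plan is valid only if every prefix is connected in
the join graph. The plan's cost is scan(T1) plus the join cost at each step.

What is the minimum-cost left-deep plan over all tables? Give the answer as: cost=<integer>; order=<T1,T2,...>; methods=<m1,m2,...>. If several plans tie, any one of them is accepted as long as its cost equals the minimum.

cost=162720; order=B,C,A,D,E; methods=nl_idx,hash,hash,hash

Selinger DP (subsets sized 1..n):
  {B}: scan cost=200, card=200
  {E}: scan cost=80, card=80
  {D}: scan cost=150, card=150
  {A}: scan cost=20, card=20
  {C}: scan cost=500, card=500
  {BE}: card=8000; try (E,hash)→1520, (B,merge)→2520, (E,merge)→2640, (B,hash)→3360, (B,nl_idx)→8720, (E,nl_idx)→9600 …(+2); best=1520 via (E,hash)
  {BD}: card=6000; try (D,hash)→2800, (B,merge)→3300, (D,merge)→3350, (B,hash)→3500, (B,nl_idx)→7350, (B,nl)→30150 …(+1); best=2800 via (D,hash)
  {AB}: card=1000; try (A,hash)→600, (B,nl_idx)→1180, (B,merge)→1940, (A,merge)→2120, (B,hash)→3240, (B,nl)→4020 …(+1); best=600 via (A,hash)
  {BC}: card=1000; try (C,nl_idx)→3000, (B,hash)→4200, (B,nl_idx)→5500, (C,merge)→7000, (B,merge)→7300, (C,hash)→9400 …(+2); best=3000 via (C,nl_idx)
  {BDE}: card=240000; try (E,hash)→9920, (D,hash)→11920, (E,merge)→87440, (D,merge)→114870, (E,nl_idx)→284800, (E,nl)→482800 …(+1); best=9920 via (E,hash)
  {ABE}: card=40000; try (E,hash)→2720, (A,hash)→9720, (E,merge)→12240, (E,nl_idx)→47600, (E,nl)→80600, (A,merge)→113640 …(+1); best=2720 via (E,hash)
  {BCE}: card=40000; try (E,hash)→5120, (E,merge)→14640, (C,hash)→18520, (E,nl_idx)→50000, (E,nl)→83000, (C,nl_idx)→113520 …(+2); best=5120 via (E,hash)
  {ABD}: card=30000; try (D,hash)→4000, (A,hash)→9000, (D,merge)→12950, (A,merge)→86920, (A,nl)→122800, (D,nl)→150600; best=4000 via (D,hash)
  {BCD}: card=30000; try (D,hash)→6400, (D,merge)→15350, (C,hash)→17800, (C,nl_idx)→86800, (C,merge)→91800, (D,nl)→153000 …(+1); best=6400 via (D,hash)
  {ABC}: card=5000; try (A,hash)→4200, (C,hash)→10600, (A,merge)→14120, (C,nl_idx)→14600, (C,merge)→16600, (A,nl)→23000 …(+1); best=4200 via (A,hash)
  {ABDE}: card=1200000; try (E,hash)→35120, (D,hash)→45120, (A,hash)→250120, (E,merge)→484640, (D,merge)→684070, (E,nl_idx)→1414000 …(+4); best=35120 via (E,hash)
  {BCDE}: card=1200000; try (E,hash)→37520, (D,hash)→47520, (C,hash)→258920, (E,merge)→487040, (D,merge)→686470, (E,nl_idx)→1416400 …(+5); best=37520 via (E,hash)
  {ABCE}: card=200000; try (E,hash)→10320, (A,hash)→45320, (C,hash)→51720, (E,merge)→74840, (E,nl_idx)→239200, (E,nl)→404200 …(+5); best=10320 via (E,hash)
  {ABCD}: card=150000; try (D,hash)→11600, (A,hash)→36600, (C,hash)→43000, (D,merge)→75550, (C,nl_idx)→424000, (A,merge)→486520 …(+4); best=11600 via (D,hash)
  {ABCDE}: card=6000000; try (E,hash)→162720, (D,hash)→212720, (A,hash)→1237720, (C,hash)→1244120, (E,merge)→2862240, (D,merge)→3811670 …(+8); best=162720 via (E,hash)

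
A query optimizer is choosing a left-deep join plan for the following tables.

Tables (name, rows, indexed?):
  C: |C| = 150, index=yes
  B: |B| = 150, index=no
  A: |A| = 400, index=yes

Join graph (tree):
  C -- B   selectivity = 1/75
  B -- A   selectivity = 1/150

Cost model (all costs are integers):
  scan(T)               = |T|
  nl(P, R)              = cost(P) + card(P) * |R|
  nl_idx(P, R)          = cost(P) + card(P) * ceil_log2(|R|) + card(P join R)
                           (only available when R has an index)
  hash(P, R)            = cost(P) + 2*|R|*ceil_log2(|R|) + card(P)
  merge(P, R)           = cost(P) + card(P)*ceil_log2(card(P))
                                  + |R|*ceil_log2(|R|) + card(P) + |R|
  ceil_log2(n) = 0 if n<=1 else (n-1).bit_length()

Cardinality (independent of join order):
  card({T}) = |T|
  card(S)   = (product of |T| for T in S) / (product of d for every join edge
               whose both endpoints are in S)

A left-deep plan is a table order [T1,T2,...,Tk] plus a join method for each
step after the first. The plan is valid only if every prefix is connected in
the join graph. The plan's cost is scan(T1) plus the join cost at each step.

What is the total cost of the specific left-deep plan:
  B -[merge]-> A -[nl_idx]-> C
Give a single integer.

step 1: scan B: cost=150, card=150
step 2: join A via merge
    card(P join A) = 150*400/(150) = 400
    cost = 150 + 150*8 + 400*9 + 150 + 400 = 5500
step 3: join C via nl_idx
    card(P join C) = 400*150/(75) = 800
    cost = 5500 + 400*8 + 800 = 9500

9500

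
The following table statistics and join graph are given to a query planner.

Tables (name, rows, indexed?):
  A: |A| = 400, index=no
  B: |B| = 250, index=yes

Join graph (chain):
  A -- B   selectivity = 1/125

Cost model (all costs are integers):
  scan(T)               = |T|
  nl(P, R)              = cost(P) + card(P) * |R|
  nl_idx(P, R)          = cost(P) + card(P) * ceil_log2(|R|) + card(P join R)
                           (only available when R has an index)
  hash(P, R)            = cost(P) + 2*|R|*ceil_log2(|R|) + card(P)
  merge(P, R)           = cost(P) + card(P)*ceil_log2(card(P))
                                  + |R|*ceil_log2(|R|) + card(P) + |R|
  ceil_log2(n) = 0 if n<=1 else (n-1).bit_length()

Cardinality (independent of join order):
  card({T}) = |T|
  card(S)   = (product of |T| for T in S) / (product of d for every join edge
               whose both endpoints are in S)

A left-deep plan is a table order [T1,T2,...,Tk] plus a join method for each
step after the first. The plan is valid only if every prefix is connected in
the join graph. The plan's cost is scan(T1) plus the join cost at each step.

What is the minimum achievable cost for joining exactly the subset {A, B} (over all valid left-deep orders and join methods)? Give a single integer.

4400

Selinger DP over subsets of {A,B}:
  {A}: scan cost=400, card=400
  {B}: scan cost=250, card=250
  {AB}: card=800; try (B,nl_idx)→4400, (B,hash)→4800, (A,merge)→6500, (B,merge)→6650, (A,hash)→7700, (A,nl)→100250 …(+1); best=4400 via (B,nl_idx)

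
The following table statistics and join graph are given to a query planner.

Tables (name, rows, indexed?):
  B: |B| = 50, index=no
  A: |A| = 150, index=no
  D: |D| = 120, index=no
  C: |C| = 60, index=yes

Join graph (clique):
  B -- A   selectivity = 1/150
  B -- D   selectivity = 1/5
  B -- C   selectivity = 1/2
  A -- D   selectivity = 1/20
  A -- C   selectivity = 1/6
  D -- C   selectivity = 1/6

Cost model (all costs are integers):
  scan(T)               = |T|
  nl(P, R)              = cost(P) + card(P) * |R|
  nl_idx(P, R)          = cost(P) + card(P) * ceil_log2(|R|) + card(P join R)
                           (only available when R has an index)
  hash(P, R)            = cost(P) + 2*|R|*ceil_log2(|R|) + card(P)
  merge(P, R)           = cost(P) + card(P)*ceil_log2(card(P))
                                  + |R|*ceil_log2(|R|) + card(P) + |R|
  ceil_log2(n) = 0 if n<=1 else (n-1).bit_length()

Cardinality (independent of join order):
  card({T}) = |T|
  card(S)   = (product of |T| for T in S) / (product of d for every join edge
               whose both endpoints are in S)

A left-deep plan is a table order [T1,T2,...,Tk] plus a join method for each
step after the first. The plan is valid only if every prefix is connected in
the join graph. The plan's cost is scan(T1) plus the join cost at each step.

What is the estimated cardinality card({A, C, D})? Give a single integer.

1500

Tables in S: A(150), C(60), D(120)
Edges inside S: A-D(d=20), A-C(d=6), D-C(d=6)
numerator = 150 * 60 * 120 = 1080000
denominator = 20 * 6 * 6 = 720
card(S) = 1080000 / 720 = 1500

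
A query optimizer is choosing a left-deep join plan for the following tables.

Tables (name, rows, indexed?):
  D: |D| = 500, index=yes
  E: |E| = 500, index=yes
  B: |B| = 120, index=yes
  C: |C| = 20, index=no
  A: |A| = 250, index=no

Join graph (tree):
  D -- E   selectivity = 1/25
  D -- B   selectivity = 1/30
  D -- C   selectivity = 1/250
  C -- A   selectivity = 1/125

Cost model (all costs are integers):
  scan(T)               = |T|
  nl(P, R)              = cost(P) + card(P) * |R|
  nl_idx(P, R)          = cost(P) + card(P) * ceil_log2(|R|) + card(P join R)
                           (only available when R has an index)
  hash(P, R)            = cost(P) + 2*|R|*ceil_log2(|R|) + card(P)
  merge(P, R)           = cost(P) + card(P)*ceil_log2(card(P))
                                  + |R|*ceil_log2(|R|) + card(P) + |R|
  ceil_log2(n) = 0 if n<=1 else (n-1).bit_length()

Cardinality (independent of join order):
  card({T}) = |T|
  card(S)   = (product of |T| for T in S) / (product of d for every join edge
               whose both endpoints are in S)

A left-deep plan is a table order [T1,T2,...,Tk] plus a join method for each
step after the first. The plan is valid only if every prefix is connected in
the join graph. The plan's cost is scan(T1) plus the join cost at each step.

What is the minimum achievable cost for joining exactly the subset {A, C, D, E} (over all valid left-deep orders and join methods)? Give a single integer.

Selinger DP over subsets of {A,C,D,E}:
  {D}: scan cost=500, card=500
  {E}: scan cost=500, card=500
  {C}: scan cost=20, card=20
  {A}: scan cost=250, card=250
  {DE}: card=10000; try (E,hash)→10000, (D,hash)→10000, (E,merge)→10500, (D,merge)→10500, (E,nl_idx)→15000, (D,nl_idx)→15000 …(+2); best=10000 via (E,hash)
  {CD}: card=40; try (D,nl_idx)→240, (C,hash)→1200, (D,merge)→5140, (C,merge)→5620, (D,hash)→9040, (D,nl)→10020 …(+1); best=240 via (D,nl_idx)
  {AC}: card=40; try (C,hash)→700, (A,merge)→2390, (C,merge)→2620, (A,hash)→4040, (A,nl)→5020, (C,nl)→5250; best=700 via (C,hash)
  {CDE}: card=800; try (E,nl_idx)→1400, (E,merge)→5520, (E,hash)→9280, (C,hash)→20200, (E,nl)→20240, (C,merge)→160120 …(+1); best=1400 via (E,nl_idx)
  {ACD}: card=80; try (D,nl_idx)→1140, (A,merge)→2770, (A,hash)→4280, (D,merge)→5980, (D,hash)→9740, (A,nl)→10240 …(+1); best=1140 via (D,nl_idx)
  {ACDE}: card=1600; try (E,nl_idx)→3460, (A,hash)→6200, (E,merge)→6780, (E,hash)→10220, (A,merge)→12450, (E,nl)→41140 …(+1); best=3460 via (E,nl_idx)

3460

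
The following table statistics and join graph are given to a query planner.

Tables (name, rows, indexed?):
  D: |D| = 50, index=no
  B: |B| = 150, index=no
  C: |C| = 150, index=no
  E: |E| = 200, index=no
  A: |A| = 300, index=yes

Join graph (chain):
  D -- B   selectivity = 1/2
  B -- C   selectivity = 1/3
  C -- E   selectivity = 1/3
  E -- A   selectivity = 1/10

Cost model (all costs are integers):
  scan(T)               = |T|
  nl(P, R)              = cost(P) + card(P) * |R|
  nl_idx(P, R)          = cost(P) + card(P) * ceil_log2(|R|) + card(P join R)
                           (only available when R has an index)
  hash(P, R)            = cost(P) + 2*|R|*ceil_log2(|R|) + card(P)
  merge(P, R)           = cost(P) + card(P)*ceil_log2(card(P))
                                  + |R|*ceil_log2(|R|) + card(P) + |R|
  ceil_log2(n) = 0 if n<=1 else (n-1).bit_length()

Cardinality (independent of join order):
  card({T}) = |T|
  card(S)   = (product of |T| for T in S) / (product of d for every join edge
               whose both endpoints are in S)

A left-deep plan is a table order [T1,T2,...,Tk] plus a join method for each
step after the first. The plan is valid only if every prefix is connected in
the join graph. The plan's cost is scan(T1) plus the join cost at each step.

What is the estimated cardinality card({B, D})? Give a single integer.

3750

Tables in S: B(150), D(50)
Edges inside S: D-B(d=2)
numerator = 150 * 50 = 7500
denominator = 2 = 2
card(S) = 7500 / 2 = 3750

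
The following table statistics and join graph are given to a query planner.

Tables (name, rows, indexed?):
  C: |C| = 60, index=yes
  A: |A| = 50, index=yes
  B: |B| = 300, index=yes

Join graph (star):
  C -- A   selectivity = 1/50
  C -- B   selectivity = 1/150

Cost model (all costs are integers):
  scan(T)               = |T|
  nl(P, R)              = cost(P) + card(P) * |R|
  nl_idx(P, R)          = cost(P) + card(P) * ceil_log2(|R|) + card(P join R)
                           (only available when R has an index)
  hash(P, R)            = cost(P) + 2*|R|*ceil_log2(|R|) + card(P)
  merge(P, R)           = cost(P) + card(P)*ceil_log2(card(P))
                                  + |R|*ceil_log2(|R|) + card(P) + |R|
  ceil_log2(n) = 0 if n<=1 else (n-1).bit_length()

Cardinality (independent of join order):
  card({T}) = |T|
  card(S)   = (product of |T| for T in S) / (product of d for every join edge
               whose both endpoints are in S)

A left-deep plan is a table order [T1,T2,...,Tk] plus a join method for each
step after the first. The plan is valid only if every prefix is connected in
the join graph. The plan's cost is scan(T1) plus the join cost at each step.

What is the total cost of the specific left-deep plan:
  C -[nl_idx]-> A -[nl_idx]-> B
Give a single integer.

step 1: scan C: cost=60, card=60
step 2: join A via nl_idx
    card(P join A) = 60*50/(50) = 60
    cost = 60 + 60*6 + 60 = 480
step 3: join B via nl_idx
    card(P join B) = 60*300/(150) = 120
    cost = 480 + 60*9 + 120 = 1140

1140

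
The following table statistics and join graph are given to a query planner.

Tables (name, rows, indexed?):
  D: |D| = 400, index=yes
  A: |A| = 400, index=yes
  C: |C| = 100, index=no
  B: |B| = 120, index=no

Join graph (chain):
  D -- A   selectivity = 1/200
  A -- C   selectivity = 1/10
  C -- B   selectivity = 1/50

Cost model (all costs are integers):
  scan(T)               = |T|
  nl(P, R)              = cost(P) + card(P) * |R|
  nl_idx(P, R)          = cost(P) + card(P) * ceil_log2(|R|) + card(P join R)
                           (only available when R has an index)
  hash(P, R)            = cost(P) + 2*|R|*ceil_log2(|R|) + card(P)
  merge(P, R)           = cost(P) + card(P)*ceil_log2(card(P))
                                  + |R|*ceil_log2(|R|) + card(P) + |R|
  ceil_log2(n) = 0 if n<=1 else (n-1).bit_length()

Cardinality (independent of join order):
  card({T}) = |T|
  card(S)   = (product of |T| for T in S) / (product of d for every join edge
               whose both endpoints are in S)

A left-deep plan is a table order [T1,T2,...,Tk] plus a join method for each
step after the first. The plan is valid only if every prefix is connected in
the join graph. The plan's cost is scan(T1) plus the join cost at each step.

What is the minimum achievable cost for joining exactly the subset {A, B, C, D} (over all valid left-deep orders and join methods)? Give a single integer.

Selinger DP over subsets of {A,B,C,D}:
  {D}: scan cost=400, card=400
  {A}: scan cost=400, card=400
  {C}: scan cost=100, card=100
  {B}: scan cost=120, card=120
  {AD}: card=800; try (D,nl_idx)→4800, (A,nl_idx)→4800, (D,hash)→8000, (A,hash)→8000, (D,merge)→8400, (A,merge)→8400 …(+2); best=4800 via (D,nl_idx)
  {AC}: card=4000; try (C,hash)→2200, (A,merge)→4900, (A,nl_idx)→5000, (C,merge)→5200, (A,hash)→7400, (A,nl)→40100 …(+1); best=2200 via (C,hash)
  {BC}: card=240; try (C,hash)→1640, (B,merge)→1860, (C,merge)→1880, (B,hash)→1880, (B,nl)→12100, (C,nl)→12120; best=1640 via (C,hash)
  {ACD}: card=8000; try (C,hash)→7000, (D,hash)→13400, (C,merge)→14400, (D,nl_idx)→46200, (D,merge)→58200, (C,nl)→84800 …(+1); best=7000 via (C,hash)
  {ABC}: card=9600; try (A,merge)→7800, (B,hash)→7880, (A,hash)→9080, (A,nl_idx)→13400, (B,merge)→55160, (A,nl)→97640 …(+1); best=7800 via (A,merge)
  {ABCD}: card=19200; try (B,hash)→16680, (D,hash)→24600, (D,nl_idx)→113400, (B,merge)→119960, (D,merge)→155800, (B,nl)→967000 …(+1); best=16680 via (B,hash)

16680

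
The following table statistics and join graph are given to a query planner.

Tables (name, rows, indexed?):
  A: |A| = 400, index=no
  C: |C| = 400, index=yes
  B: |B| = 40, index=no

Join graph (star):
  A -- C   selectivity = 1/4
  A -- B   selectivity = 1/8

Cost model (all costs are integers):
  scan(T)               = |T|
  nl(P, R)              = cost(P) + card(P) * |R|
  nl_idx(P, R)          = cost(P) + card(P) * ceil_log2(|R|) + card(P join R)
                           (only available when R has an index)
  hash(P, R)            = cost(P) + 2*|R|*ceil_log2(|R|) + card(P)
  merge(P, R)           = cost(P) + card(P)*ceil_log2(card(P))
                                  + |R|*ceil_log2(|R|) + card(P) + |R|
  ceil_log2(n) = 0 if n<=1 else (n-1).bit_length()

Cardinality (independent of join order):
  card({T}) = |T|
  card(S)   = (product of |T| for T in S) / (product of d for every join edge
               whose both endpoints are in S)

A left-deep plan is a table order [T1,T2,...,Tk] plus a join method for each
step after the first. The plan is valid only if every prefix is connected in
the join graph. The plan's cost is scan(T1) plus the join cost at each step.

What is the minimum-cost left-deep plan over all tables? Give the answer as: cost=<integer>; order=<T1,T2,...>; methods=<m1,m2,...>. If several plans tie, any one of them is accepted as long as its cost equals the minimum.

Selinger DP (subsets sized 1..n):
  {A}: scan cost=400, card=400
  {C}: scan cost=400, card=400
  {B}: scan cost=40, card=40
  {AC}: card=40000; try (C,hash)→8000, (A,hash)→8000, (C,merge)→8400, (A,merge)→8400, (C,nl_idx)→44000, (C,nl)→160400 …(+1); best=8000 via (C,hash)
  {AB}: card=2000; try (B,hash)→1280, (A,merge)→4320, (B,merge)→4680, (A,hash)→7280, (A,nl)→16040, (B,nl)→16400; best=1280 via (B,hash)
  {ABC}: card=200000; try (C,hash)→10480, (C,merge)→29280, (B,hash)→48480, (C,nl_idx)→219280, (B,merge)→688280, (C,nl)→801280 …(+1); best=10480 via (C,hash)

cost=10480; order=A,B,C; methods=hash,hash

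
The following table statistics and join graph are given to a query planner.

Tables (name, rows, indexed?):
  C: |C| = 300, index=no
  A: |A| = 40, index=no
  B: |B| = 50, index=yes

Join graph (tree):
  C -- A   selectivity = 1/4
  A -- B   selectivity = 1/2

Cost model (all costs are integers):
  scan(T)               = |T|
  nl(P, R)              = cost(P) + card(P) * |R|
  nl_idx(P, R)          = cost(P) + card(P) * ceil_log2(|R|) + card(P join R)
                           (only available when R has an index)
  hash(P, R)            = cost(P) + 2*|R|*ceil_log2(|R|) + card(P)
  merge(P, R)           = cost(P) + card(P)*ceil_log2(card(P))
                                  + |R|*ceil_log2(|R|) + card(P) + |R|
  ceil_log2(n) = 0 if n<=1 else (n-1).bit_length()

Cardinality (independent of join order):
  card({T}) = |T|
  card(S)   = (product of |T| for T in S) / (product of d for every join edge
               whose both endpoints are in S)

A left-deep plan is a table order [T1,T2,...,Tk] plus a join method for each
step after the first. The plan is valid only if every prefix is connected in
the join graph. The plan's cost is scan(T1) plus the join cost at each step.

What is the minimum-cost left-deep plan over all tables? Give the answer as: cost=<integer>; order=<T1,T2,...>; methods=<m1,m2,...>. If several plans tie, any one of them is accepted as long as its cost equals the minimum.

cost=4680; order=C,A,B; methods=hash,hash

Selinger DP (subsets sized 1..n):
  {C}: scan cost=300, card=300
  {A}: scan cost=40, card=40
  {B}: scan cost=50, card=50
  {AC}: card=3000; try (A,hash)→1080, (C,merge)→3320, (A,merge)→3580, (C,hash)→5480, (C,nl)→12040, (A,nl)→12300; best=1080 via (A,hash)
  {AB}: card=1000; try (A,hash)→580, (B,merge)→670, (B,hash)→680, (A,merge)→680, (B,nl_idx)→1280, (B,nl)→2040 …(+1); best=580 via (A,hash)
  {ABC}: card=75000; try (B,hash)→4680, (C,hash)→6980, (C,merge)→14580, (B,merge)→40430, (B,nl_idx)→94080, (B,nl)→151080 …(+1); best=4680 via (B,hash)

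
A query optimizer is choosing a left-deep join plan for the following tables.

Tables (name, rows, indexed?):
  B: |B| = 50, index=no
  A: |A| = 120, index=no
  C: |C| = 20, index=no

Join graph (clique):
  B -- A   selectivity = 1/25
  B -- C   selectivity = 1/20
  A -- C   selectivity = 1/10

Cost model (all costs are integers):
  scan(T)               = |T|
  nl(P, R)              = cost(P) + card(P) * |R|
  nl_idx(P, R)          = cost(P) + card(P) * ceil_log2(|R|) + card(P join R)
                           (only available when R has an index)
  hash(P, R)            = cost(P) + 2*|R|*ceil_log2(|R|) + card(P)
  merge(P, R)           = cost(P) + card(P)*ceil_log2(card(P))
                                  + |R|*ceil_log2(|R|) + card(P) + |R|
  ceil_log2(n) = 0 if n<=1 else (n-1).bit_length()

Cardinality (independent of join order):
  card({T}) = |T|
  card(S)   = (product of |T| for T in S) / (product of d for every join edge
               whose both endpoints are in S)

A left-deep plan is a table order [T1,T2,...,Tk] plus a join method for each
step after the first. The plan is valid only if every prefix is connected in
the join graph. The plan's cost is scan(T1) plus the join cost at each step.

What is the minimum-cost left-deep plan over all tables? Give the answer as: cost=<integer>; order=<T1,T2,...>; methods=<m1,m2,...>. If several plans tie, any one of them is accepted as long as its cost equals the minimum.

Selinger DP (subsets sized 1..n):
  {B}: scan cost=50, card=50
  {A}: scan cost=120, card=120
  {C}: scan cost=20, card=20
  {AB}: card=240; try (B,hash)→840, (A,merge)→1360, (B,merge)→1430, (A,hash)→1780, (A,nl)→6050, (B,nl)→6120; best=840 via (B,hash)
  {BC}: card=50; try (C,hash)→300, (B,merge)→490, (C,merge)→520, (B,hash)→640, (B,nl)→1020, (C,nl)→1050; best=300 via (C,hash)
  {AC}: card=240; try (C,hash)→440, (A,merge)→1100, (C,merge)→1200, (A,hash)→1720, (A,nl)→2420, (C,nl)→2520; best=440 via (C,hash)
  {ABC}: card=24; try (C,hash)→1280, (B,hash)→1280, (A,merge)→1610, (A,hash)→2030, (B,merge)→2950, (C,merge)→3120 …(+3); best=1280 via (C,hash)

cost=1280; order=A,B,C; methods=hash,hash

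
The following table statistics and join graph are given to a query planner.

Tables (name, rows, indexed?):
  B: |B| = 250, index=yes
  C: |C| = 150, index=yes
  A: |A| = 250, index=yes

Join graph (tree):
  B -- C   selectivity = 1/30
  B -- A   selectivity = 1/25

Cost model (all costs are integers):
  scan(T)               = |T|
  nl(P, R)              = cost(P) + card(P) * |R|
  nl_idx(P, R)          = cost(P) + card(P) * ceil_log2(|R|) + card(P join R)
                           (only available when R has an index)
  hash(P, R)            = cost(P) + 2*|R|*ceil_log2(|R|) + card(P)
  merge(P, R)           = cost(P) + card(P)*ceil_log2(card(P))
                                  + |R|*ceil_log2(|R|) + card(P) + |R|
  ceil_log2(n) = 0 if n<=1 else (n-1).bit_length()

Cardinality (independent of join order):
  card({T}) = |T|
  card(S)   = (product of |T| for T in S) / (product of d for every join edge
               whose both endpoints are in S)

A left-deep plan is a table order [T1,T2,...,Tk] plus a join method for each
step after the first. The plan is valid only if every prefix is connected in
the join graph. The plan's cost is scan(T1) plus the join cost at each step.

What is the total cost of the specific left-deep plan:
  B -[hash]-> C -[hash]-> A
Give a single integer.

8150

step 1: scan B: cost=250, card=250
step 2: join C via hash
    card(P join C) = 250*150/(30) = 1250
    cost = 250 + 2*150*8 + 250 = 2900
step 3: join A via hash
    card(P join A) = 1250*250/(25) = 12500
    cost = 2900 + 2*250*8 + 1250 = 8150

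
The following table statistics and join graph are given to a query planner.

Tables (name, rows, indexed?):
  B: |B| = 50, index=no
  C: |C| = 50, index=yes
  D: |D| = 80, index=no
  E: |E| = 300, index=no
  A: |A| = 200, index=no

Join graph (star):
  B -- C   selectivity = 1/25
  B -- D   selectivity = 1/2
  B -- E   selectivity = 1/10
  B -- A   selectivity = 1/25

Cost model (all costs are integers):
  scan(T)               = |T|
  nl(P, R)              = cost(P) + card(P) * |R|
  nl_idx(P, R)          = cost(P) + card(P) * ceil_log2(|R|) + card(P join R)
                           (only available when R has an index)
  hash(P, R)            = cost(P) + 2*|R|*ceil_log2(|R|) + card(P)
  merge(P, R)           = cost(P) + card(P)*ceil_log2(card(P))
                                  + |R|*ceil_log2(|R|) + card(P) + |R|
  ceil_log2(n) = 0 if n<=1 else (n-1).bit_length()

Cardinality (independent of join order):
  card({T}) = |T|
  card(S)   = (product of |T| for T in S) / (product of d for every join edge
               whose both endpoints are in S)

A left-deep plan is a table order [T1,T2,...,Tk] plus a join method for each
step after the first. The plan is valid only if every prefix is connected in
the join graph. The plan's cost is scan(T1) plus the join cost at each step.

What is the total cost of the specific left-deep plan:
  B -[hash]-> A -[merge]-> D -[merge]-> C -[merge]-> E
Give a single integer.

763290

step 1: scan B: cost=50, card=50
step 2: join A via hash
    card(P join A) = 50*200/(25) = 400
    cost = 50 + 2*200*8 + 50 = 3300
step 3: join D via merge
    card(P join D) = 400*80/(2) = 16000
    cost = 3300 + 400*9 + 80*7 + 400 + 80 = 7940
step 4: join C via merge
    card(P join C) = 16000*50/(25) = 32000
    cost = 7940 + 16000*14 + 50*6 + 16000 + 50 = 248290
step 5: join E via merge
    card(P join E) = 32000*300/(10) = 960000
    cost = 248290 + 32000*15 + 300*9 + 32000 + 300 = 763290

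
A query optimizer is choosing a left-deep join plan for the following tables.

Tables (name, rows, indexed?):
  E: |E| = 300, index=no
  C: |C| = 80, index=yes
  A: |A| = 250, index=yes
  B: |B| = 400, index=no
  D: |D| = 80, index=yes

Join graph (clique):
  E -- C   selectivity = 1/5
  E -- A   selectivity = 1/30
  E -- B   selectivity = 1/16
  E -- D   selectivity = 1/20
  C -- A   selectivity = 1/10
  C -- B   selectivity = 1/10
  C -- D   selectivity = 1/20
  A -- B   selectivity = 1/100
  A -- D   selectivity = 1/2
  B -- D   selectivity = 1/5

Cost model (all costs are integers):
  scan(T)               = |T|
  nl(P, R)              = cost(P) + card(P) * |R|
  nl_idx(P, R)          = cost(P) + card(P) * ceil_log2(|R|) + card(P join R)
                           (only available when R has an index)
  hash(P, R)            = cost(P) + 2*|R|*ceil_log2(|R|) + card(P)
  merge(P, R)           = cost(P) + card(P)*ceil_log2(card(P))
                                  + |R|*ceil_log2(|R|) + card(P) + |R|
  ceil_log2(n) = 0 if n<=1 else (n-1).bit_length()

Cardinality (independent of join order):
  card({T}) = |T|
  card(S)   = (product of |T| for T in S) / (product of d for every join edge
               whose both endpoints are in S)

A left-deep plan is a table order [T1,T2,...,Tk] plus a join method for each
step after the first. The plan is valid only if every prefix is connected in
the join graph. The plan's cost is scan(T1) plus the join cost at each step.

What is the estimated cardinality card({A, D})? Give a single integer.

10000

Tables in S: A(250), D(80)
Edges inside S: A-D(d=2)
numerator = 250 * 80 = 20000
denominator = 2 = 2
card(S) = 20000 / 2 = 10000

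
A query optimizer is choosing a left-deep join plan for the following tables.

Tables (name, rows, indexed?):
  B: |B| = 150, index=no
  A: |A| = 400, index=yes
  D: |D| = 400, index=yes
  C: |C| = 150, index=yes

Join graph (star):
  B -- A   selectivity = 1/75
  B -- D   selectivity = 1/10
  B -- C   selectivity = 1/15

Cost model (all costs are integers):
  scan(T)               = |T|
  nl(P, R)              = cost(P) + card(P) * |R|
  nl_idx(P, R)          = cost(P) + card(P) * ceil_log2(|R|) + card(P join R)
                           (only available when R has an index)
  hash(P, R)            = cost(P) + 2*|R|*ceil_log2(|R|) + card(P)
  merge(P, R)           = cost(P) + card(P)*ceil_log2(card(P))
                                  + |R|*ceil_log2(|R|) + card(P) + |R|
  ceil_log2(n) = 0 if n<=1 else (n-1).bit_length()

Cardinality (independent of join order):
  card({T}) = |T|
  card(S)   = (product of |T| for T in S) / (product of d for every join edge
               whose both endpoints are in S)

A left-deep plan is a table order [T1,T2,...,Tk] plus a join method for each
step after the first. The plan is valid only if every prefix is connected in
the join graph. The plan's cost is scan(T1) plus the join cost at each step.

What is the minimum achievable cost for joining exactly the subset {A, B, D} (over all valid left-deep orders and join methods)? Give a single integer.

10300

Selinger DP over subsets of {A,B,D}:
  {B}: scan cost=150, card=150
  {A}: scan cost=400, card=400
  {D}: scan cost=400, card=400
  {AB}: card=800; try (A,nl_idx)→2300, (B,hash)→3200, (A,merge)→5500, (B,merge)→5750, (A,hash)→7500, (A,nl)→60150 …(+1); best=2300 via (A,nl_idx)
  {BD}: card=6000; try (B,hash)→3200, (D,merge)→5500, (B,merge)→5750, (D,hash)→7500, (D,nl_idx)→7500, (D,nl)→60150 …(+1); best=3200 via (B,hash)
  {ABD}: card=32000; try (D,hash)→10300, (D,merge)→15100, (A,hash)→16400, (D,nl_idx)→41500, (A,nl_idx)→89200, (A,merge)→91200 …(+2); best=10300 via (D,hash)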